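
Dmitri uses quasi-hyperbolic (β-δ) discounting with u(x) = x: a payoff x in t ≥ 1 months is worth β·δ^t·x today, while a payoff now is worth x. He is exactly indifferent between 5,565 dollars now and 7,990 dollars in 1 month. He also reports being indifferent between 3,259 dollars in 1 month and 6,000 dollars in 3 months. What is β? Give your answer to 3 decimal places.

β ≈ 0.945

The second indifference involves only future payoffs, so β cancels: β·δ^1·3259 = β·δ^3·6000, giving δ^2 = 3259/6000 = 0.54317, so δ = 0.73700.
Substituting δ into 5565 = β·δ·7990: β = 5565/(5888.617) ≈ 0.945.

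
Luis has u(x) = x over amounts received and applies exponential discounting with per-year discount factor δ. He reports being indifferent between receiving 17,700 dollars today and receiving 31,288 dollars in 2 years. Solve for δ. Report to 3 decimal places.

δ ≈ 0.752

The payoff in 2 years is discounted by δ^2, so u(17700) = δ^2·u(31288) and δ^2 = u(17700)/u(31288).
With u(x) = x: δ^2 = 17700/31288 = 0.56571.
Hence δ = (0.56571)^(1/2) = 0.75214.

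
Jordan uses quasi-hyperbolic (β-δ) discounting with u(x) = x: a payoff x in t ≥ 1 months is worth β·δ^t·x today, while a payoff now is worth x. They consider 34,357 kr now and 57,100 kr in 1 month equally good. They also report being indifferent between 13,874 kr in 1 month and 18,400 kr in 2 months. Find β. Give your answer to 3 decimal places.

Both payoffs in the second observation are in the future, so β drops out: δ^1·13874 = δ^2·18400 ⇒ δ = 13874/18400 = 0.75402.
Now use the now-vs-future pair: 34357 = β·δ·57100 gives β = 34357/(0.75402·57100) ≈ 0.798.

β ≈ 0.798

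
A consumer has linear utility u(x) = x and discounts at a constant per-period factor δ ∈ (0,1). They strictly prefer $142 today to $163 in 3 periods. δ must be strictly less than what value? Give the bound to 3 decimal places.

The preference means 142 > δ^3·163.
Hence δ^3 < 142/163 = 0.87117, and x ↦ x^(1/3) is increasing on (0,∞).
δ < (142/163)^(1/3) ≈ 0.955.

δ < 0.955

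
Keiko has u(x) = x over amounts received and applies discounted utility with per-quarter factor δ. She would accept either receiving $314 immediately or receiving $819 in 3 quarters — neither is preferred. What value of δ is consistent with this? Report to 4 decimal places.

δ ≈ 0.7265

The payoff in 3 quarters is discounted by δ^3, so u(314) = δ^3·u(819) and δ^3 = u(314)/u(819).
With u(x) = x: δ^3 = 314/819 = 0.38339.
Hence δ = (0.38339)^(1/3) = 0.726466.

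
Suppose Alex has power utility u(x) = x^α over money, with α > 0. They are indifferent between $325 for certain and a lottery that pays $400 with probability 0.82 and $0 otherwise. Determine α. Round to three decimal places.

EU(lottery) = 0.82·400^α + 0.18·0 = 0.82·400^α.
Indifference: 325^α = 0.82·400^α, so (325/400)^α = 0.82.
Take logs: α = ln 0.82 / ln(325/400) ≈ 0.95575.

α ≈ 0.956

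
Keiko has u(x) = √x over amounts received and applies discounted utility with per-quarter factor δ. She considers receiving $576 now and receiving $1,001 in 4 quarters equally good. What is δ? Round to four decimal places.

δ ≈ 0.9333

The payoff in 4 quarters is discounted by δ^4, so u(576) = δ^4·u(1001) and δ^4 = u(576)/u(1001).
With u(x) = √x: δ^4 = √576/√1001 = √(576/1001) = 0.75857.
Taking the 4th root: δ = 0.75857^(1/4) ≈ 0.9333.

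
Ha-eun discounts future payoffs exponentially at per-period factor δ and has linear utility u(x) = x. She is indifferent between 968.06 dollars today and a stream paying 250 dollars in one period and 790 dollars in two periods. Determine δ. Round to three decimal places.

δ ≈ 0.960

The stream is worth 250δ + 790δ² today, so 250δ + 790δ² = 968.06.
So 790δ² + 250δ − 968.06 = 0.
The positive root is δ = [−250 + √(250² + 4·790·968.06)] / (2·790) = (−250 + 1766.796)/1580 ≈ 0.960.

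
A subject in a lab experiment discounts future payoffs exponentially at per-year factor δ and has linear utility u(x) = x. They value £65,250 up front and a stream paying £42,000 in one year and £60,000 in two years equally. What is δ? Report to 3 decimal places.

Equating present values: 65250 = 42000δ + 60000δ².
So 60000δ² + 42000δ − 65250 = 0.
The positive root is δ = [−42000 + √(42000² + 4·60000·65250)] / (2·60000) = (−42000 + 132000.000)/120000 ≈ 0.750.

δ ≈ 0.750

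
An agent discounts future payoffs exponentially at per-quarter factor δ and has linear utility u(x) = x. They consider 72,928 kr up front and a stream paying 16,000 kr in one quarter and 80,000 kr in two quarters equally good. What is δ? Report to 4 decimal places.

δ ≈ 0.8600

Present value of the stream is 16000·δ + 80000·δ². Indifference gives 16000δ + 80000δ² = 72928.
So 80000δ² + 16000δ − 72928 = 0.
The positive root is δ = [−16000 + √(16000² + 4·80000·72928)] / (2·80000) = (−16000 + 153600.000)/160000 ≈ 0.8600.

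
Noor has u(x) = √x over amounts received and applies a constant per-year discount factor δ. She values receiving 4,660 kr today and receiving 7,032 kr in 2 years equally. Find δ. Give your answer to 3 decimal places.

The payoff in 2 years is discounted by δ^2, so u(4660) = δ^2·u(7032) and δ^2 = u(4660)/u(7032).
With u(x) = √x: δ^2 = √4660/√7032 = √(4660/7032) = 0.81405.
Taking the square root: δ = 0.81405^(1/2) ≈ 0.902.

δ ≈ 0.902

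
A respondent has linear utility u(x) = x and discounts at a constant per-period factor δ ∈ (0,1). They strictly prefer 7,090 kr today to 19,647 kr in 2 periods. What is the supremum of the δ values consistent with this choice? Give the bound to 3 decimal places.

The preference means 7090 > δ^2·19647.
Dividing by 19647: δ^2 < 0.36087. Both sides are positive, so the square root keeps the direction.
δ < (7090/19647)^(1/2) ≈ 0.601.

δ < 0.601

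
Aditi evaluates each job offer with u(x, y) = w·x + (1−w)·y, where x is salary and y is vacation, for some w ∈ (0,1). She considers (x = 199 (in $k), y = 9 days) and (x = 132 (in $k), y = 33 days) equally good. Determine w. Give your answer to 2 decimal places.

w = 0.26

Indifference: w·199 + (1−w)·9 = w·132 + (1−w)·33.
w·(199−132) = (1−w)·(33−9), i.e. w·67 = (1−w)·24.
The marginal rate of substitution is 24/67, so w = 24/(67+24) = 0.26.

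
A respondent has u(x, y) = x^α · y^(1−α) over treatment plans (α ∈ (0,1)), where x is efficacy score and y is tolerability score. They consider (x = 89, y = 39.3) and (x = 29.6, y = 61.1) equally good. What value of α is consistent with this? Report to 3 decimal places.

The Cobb–Douglas utilities coincide, so 89^α·39.3^(1−α) = 29.6^α·61.1^(1−α).
Rearrange to (89/29.6)^α = (61.1/39.3)^(1−α) and take logs: α·1.100862 = (1−α)·0.441287.
With A = 1.100862 and B = 0.441287: α·A = (1−α)·B, so α = B/(A+B) = 0.441287/1.542149 ≈ 0.286.

α ≈ 0.286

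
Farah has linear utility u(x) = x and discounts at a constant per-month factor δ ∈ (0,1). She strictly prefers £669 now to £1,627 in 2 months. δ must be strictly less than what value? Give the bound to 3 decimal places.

The preference means 669 > δ^2·1627.
Dividing by 1627: δ^2 < 0.41119. Both sides are positive, so the square root keeps the direction.
δ < 0.41119^(1/2) = 0.641.

δ < 0.641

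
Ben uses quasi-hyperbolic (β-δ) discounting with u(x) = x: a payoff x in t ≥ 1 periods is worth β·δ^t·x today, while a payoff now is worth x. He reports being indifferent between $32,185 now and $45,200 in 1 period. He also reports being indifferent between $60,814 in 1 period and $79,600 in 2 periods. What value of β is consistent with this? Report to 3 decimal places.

β ≈ 0.932

Both payoffs in the second observation are in the future, so β drops out: δ^1·60814 = δ^2·79600 ⇒ δ = 60814/79600 = 0.76399.
Now use the now-vs-future pair: 32185 = β·δ·45200 gives β = 32185/(0.76399·45200) ≈ 0.932.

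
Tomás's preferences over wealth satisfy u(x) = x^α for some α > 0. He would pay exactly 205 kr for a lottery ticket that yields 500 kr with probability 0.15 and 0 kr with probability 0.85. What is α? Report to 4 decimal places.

α ≈ 2.1278

The lottery's expected utility is 0.15·u(500) + 0.85·u(0) = 0.15·500^α (since u(0) = 0 for α > 0).
Indifference: 205^α = 0.15·500^α, so (205/500)^α = 0.15.
α = ln(0.15) / ln(205/500) = -1.8971200/-0.8915981 ≈ 2.1278.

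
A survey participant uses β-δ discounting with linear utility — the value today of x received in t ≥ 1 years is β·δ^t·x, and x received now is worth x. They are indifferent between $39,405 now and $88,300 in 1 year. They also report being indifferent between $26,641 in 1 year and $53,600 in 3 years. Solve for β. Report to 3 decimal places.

The second indifference involves only future payoffs, so β cancels: β·δ^1·26641 = β·δ^3·53600, giving δ^2 = 26641/53600 = 0.49703, so δ = 0.70501.
Now use the now-vs-future pair: 39405 = β·δ·88300 gives β = 39405/(0.70501·88300) ≈ 0.633.

β ≈ 0.633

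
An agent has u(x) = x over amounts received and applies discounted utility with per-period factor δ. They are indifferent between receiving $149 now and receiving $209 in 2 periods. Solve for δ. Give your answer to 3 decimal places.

δ ≈ 0.844

Indifference means u(149) = δ^2 · u(209), so δ^2 = u(149)/u(209).
With u(x) = x: δ^2 = 149/209 = 0.71292.
Hence δ = (0.71292)^(1/2) = 0.84435.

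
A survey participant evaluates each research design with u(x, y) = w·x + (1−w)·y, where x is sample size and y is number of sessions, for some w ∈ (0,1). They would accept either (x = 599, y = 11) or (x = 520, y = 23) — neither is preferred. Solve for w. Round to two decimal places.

u(599,11) = u(520,23) means w·599 + (1−w)·11 = w·520 + (1−w)·23.
w·(599−520) = (1−w)·(23−11), i.e. w·79 = (1−w)·12.
Hence w = 12/(79+12) = 12/91 = 0.13.

w = 0.13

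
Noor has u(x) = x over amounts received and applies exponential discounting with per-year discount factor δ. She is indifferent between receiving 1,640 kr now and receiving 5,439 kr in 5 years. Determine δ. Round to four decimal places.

The payoff in 5 years is discounted by δ^5, so u(1640) = δ^5·u(5439) and δ^5 = u(1640)/u(5439).
With u(x) = x: δ^5 = 1640/5439 = 0.30153.
So δ = 0.30153^(1/5) ≈ 0.7868.

δ ≈ 0.7868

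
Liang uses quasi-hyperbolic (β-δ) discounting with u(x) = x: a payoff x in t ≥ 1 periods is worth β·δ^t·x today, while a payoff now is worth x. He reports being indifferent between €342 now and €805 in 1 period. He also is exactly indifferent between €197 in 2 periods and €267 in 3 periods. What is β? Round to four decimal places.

Both payoffs in the second observation are in the future, so β drops out: δ^2·197 = δ^3·267 ⇒ δ = 197/267 = 0.73783.
The first indifference: 342 = β·δ·805, so β = 342/(δ·805) = 342/(0.73783·805) ≈ 0.5758.

β ≈ 0.5758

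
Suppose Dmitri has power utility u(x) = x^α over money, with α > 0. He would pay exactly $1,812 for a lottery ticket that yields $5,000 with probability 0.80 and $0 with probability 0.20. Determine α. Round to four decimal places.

α ≈ 0.2198

The lottery's expected utility is 0.80·u(5000) + 0.20·u(0) = 0.80·5000^α (since u(0) = 0 for α > 0).
Indifference: 1812^α = 0.80·5000^α, so (1812/5000)^α = 0.80.
Take logs: α = ln 0.80 / ln(1812/5000) ≈ 0.219844.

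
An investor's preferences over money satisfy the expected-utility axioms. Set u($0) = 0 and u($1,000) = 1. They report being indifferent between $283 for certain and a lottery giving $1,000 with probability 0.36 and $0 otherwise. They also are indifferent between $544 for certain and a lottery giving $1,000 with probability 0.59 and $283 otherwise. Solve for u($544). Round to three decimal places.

The first gamble pins u($283): it must equal 0.36·1 + 0.64·0 = 0.36.
The second indifference gives u($544) = 0.59·u($1,000) + 0.41·u($283) = 0.59·1.00 + 0.41·0.36 = 0.7376.

0.738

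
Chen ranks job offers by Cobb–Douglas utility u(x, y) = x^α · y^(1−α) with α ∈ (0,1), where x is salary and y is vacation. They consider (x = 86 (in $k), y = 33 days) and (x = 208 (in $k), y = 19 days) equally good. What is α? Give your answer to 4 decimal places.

α ≈ 0.3846

Set the two utilities equal: 86^α·33^(1−α) = 208^α·19^(1−α).
Rearrange to (86/208)^α = (19/33)^(1−α) and take logs: α·-0.8831908 = (1−α)·-0.5520686.
Thus α·(-1.4352594) = -0.5520686, so α = -0.5520686/-1.4352594 ≈ 0.3846.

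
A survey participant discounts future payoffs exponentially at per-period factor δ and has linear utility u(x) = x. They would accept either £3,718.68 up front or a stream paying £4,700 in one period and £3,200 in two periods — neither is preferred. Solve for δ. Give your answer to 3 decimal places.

δ ≈ 0.570

Equating present values: 3718.68 = 4700δ + 3200δ².
So 3200δ² + 4700δ − 3718.68 = 0.
δ = (−4700 + √(4700² + 4·3200·3718.68)) / (2·3200) = (−4700 + √69689104.00) / 6400 ≈ 0.570.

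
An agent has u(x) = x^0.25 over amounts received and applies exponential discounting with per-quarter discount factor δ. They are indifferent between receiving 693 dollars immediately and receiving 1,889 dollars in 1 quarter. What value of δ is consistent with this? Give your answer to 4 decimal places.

δ ≈ 0.7783

The payoff in 1 quarter is discounted by δ, so u(693) = δ·u(1889) and δ = u(693)/u(1889).
Since u(x) = x^0.25, δ = (693/1889)^0.25 = 0.36686^0.25 = 0.77826.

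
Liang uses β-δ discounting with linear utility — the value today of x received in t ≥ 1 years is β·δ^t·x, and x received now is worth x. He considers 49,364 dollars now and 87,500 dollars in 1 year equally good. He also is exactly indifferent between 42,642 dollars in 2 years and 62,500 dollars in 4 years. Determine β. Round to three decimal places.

β ≈ 0.683

The second indifference involves only future payoffs, so β cancels: β·δ^2·42642 = β·δ^4·62500, giving δ^2 = 42642/62500 = 0.68227, so δ = 0.82600.
The first indifference: 49364 = β·δ·87500, so β = 49364/(δ·87500) = 49364/(0.82600·87500) ≈ 0.683.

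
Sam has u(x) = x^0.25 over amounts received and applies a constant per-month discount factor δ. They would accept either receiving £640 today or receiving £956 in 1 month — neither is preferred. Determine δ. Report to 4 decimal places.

δ ≈ 0.9045

Indifference means u(640) = δ · u(956), so δ = u(640)/u(956).
With u(x) = x^0.25: δ = 640^0.25/956^0.25 = (640/956)^0.25 = 0.90455.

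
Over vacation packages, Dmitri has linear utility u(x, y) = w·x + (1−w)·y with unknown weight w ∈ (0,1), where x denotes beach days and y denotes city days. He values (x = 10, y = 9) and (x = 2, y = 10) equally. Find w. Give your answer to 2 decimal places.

w = 0.11

Equating utilities: w·10 + (1−w)·9 = w·2 + (1−w)·10.
Collecting terms: w·8 = (1−w)·1.
The marginal rate of substitution is 1/8, so w = 1/(8+1) = 0.11.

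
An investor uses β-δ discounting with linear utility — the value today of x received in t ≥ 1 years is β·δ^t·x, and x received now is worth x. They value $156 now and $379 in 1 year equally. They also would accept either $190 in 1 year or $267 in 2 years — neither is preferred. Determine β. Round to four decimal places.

β ≈ 0.5784

Both payoffs in the second observation are in the future, so β drops out: δ^1·190 = δ^2·267 ⇒ δ = 190/267 = 0.71161.
Now use the now-vs-future pair: 156 = β·δ·379 gives β = 156/(0.71161·379) ≈ 0.5784.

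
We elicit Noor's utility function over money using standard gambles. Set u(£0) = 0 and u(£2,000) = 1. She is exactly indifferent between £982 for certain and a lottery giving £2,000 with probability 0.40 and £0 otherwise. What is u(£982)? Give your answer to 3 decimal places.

0.400

By the standard-gamble method, u(£982) is just the indifference probability on the best outcome: 0.40.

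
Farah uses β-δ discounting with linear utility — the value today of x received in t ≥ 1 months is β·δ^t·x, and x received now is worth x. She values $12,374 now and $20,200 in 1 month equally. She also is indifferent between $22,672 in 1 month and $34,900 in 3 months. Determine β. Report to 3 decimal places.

The second indifference involves only future payoffs, so β cancels: β·δ^1·22672 = β·δ^3·34900, giving δ^2 = 22672/34900 = 0.64963, so δ = 0.80599.
Substituting δ into 12374 = β·δ·20200: β = 12374/(16281.094) ≈ 0.760.

β ≈ 0.760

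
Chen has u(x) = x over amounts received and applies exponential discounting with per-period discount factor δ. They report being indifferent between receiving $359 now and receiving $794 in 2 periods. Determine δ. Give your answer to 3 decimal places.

δ ≈ 0.672

Indifference means u(359) = δ^2 · u(794), so δ^2 = u(359)/u(794).
With u(x) = x: δ^2 = 359/794 = 0.45214.
Taking the square root: δ = 0.45214^(1/2) ≈ 0.672.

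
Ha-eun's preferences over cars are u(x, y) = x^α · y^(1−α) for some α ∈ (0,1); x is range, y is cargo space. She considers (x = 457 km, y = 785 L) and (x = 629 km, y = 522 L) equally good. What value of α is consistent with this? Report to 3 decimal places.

Indifference: 457^α · 785^(1−α) = 629^α · 522^(1−α).
Rearrange to (457/629)^α = (522/785)^(1−α) and take logs: α·-0.319448 = (1−α)·-0.408016.
So α/(1−α) = (-0.408016)/(-0.319448) = 1.277253, and α = 1.277253/2.277253 ≈ 0.561.

α ≈ 0.561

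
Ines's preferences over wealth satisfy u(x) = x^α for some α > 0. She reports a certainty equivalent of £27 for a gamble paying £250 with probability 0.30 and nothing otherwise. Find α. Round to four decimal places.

Since u(0) = 0, the lottery's EU is 0.30·250^α.
Indifference: 27^α = 0.30·250^α, so (27/250)^α = 0.30.
Taking logs: α·ln(27/250) = ln(0.30), so α = -1.2039728 / -2.2256241 ≈ 0.5410.

α ≈ 0.5410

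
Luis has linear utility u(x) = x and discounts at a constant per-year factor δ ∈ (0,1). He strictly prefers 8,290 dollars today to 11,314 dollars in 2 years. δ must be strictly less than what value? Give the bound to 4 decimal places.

Under u(x) = x this choice says 8290 > δ^2·11314.
Dividing by 11314: δ^2 < 0.73272. Both sides are positive, so the square root keeps the direction.
δ < (8290/11314)^(1/2) ≈ 0.8560.

δ < 0.8560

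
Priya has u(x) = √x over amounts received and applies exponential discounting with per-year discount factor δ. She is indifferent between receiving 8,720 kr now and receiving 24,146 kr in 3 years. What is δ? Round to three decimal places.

Equating discounted utilities: u(8720) = δ^3·u(24146) ⇒ δ^3 = u(8720)/u(24146).
Since u(x) = √x, δ^3 = √(8720/24146) = 0.60095.
Hence δ = (0.60095)^(1/3) = 0.84388.

δ ≈ 0.844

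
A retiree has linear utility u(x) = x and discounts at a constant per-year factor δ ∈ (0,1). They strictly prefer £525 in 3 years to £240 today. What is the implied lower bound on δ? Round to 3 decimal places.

The preference means 240 < δ^3·525.
Dividing by 525: δ^3 > 0.45714. Both sides are positive, so the cube root keeps the direction.
δ > 0.45714^(1/3) = 0.770.

δ > 0.770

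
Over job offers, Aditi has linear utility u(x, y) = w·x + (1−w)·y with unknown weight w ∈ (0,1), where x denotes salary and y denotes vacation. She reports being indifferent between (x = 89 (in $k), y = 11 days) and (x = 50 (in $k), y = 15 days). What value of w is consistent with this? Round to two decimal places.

w = 0.09

u(89,11) = u(50,15) means w·89 + (1−w)·11 = w·50 + (1−w)·15.
Collecting terms: w·39 = (1−w)·4.
So w/(1−w) = 4/39 = 0.1026, giving w = 4/(39+4) = 0.09.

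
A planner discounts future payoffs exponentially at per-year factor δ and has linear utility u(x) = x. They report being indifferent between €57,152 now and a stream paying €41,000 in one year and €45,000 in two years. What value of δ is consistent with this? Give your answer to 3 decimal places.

Equating present values: 57152 = 41000δ + 45000δ².
Rearranged: 45000δ² + 41000δ − 57152 = 0.
δ = (−41000 + √(41000² + 4·45000·57152)) / (2·45000) = (−41000 + √11968360000.00) / 90000 ≈ 0.760.

δ ≈ 0.760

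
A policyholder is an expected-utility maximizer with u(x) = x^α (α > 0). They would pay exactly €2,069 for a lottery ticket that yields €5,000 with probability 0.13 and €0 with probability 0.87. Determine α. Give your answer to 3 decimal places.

α ≈ 2.312

Since u(0) = 0, the lottery's EU is 0.13·5000^α.
Indifference: 2069^α = 0.13·5000^α, so (2069/5000)^α = 0.13.
Taking logs: α·ln(2069/5000) = ln(0.13), so α = -2.040221 / -0.882373 ≈ 2.312.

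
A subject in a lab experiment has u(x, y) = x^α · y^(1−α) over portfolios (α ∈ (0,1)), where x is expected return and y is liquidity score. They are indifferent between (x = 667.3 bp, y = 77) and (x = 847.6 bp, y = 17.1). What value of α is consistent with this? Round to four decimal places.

Set the two utilities equal: 667.3^α·77^(1−α) = 847.6^α·17.1^(1−α).
(667.3/847.6)^α = (17.1/77)^(1−α); take logs: α·ln(667.3/847.6) = (1−α)·ln(17.1/77), i.e. α·-0.2391691 = (1−α)·-1.5047270.
So α/(1−α) = (-1.5047270)/(-0.2391691) = 6.2914775, and α = 6.2914775/7.2914775 ≈ 0.8629.

α ≈ 0.8629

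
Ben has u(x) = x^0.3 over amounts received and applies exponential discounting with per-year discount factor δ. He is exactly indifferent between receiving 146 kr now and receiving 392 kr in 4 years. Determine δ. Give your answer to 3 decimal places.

δ ≈ 0.929

Indifference means u(146) = δ^4 · u(392), so δ^4 = u(146)/u(392).
Since u(x) = x^0.3, δ^4 = (146/392)^0.3 = 0.37245^0.3 = 0.74357.
So δ = 0.74357^(1/4) ≈ 0.929.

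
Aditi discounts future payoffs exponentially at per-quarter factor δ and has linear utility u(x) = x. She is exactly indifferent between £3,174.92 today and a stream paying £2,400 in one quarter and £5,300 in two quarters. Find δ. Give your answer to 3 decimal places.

Present value of the stream is 2400·δ + 5300·δ². Indifference gives 2400δ + 5300δ² = 3174.92.
Rearranged: 5300δ² + 2400δ − 3174.92 = 0.
δ = (−2400 + √(2400² + 4·5300·3174.92)) / (2·5300) = (−2400 + √73068304.00) / 10600 ≈ 0.580.

δ ≈ 0.580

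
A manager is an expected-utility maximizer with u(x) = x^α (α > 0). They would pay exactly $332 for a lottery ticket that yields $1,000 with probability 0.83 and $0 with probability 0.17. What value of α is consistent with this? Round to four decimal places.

α ≈ 0.1690

EU(lottery) = 0.83·1000^α + 0.17·0 = 0.83·1000^α.
Setting u(332) equal to that: 332^α = 0.83·1000^α ⇒ (332/1000)^α = 0.83.
Take logs: α = ln 0.83 / ln(332/1000) ≈ 0.168988.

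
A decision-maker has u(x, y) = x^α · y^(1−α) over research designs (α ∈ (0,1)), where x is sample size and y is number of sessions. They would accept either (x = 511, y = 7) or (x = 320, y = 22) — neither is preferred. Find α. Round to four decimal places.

α ≈ 0.7099

Indifference: 511^α · 7^(1−α) = 320^α · 22^(1−α).
(511/320)^α = (22/7)^(1−α); take logs: α·ln(511/320) = (1−α)·ln(22/7), i.e. α·0.4680486 = (1−α)·1.1451323.
With A = 0.4680486 and B = 1.1451323: α·A = (1−α)·B, so α = B/(A+B) = 1.1451323/1.6131809 ≈ 0.7099.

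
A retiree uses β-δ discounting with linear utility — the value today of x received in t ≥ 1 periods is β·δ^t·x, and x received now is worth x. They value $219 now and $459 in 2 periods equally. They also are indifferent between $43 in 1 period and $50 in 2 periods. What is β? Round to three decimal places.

β ≈ 0.645

The second indifference involves only future payoffs, so β cancels: β·δ^1·43 = β·δ^2·50, giving δ = 43/50 = 0.86000.
Now use the now-vs-future pair: 219 = β·δ^2·459 gives β = 219/(0.73960·459) ≈ 0.645.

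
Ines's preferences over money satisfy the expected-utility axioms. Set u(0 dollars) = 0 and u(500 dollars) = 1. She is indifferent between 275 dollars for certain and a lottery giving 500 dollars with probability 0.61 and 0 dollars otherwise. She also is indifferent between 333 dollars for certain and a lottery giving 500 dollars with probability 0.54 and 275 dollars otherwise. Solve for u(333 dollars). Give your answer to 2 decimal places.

From the first indifference, u(275 dollars) = 0.61·u(500 dollars) + 0.39·u(0 dollars) = 0.61·1 + 0.39·0 = 0.61.
Chaining: u(333 dollars) = 0.54·1.00 + 0.46·0.61 = 0.8206.

0.82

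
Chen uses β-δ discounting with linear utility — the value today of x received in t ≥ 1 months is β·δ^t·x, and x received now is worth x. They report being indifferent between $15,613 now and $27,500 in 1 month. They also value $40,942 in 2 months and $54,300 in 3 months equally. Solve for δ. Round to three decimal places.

The second indifference involves only future payoffs, so β cancels: β·δ^2·40942 = β·δ^3·54300, giving δ = 40942/54300 = 0.75400.

δ ≈ 0.754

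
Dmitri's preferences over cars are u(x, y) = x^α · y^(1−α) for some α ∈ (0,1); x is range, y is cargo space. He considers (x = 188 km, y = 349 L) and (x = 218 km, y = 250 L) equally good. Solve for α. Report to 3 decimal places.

The Cobb–Douglas utilities coincide, so 188^α·349^(1−α) = 218^α·250^(1−α).
Rearrange to (188/218)^α = (250/349)^(1−α) and take logs: α·-0.148053 = (1−α)·-0.333611.
So α/(1−α) = (-0.333611)/(-0.148053) = 2.253321, and α = 2.253321/3.253321 ≈ 0.693.

α ≈ 0.693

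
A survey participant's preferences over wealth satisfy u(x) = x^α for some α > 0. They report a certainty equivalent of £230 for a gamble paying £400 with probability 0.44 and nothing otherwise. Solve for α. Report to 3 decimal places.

The lottery's expected utility is 0.44·u(400) + 0.56·u(0) = 0.44·400^α (since u(0) = 0 for α > 0).
Indifference: 230^α = 0.44·400^α, so (230/400)^α = 0.44.
Take logs: α = ln 0.44 / ln(230/400) ≈ 1.48356.

α ≈ 1.484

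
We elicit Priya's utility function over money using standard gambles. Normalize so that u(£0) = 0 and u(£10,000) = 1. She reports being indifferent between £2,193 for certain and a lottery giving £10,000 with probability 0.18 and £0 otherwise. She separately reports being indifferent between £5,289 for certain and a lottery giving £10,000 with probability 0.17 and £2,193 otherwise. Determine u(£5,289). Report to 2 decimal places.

First, u(£2,193) = 0.18·u(£10,000) + 0.82·u(£0) = 0.18.
The second indifference gives u(£5,289) = 0.17·u(£10,000) + 0.83·u(£2,193) = 0.17·1.00 + 0.83·0.18 = 0.3194.

0.32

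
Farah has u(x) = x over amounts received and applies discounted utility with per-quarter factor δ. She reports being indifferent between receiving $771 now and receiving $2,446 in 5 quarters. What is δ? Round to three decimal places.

δ ≈ 0.794

Indifference means u(771) = δ^5 · u(2446), so δ^5 = u(771)/u(2446).
With u(x) = x: δ^5 = 771/2446 = 0.31521.
Hence δ = (0.31521)^(1/5) = 0.79382.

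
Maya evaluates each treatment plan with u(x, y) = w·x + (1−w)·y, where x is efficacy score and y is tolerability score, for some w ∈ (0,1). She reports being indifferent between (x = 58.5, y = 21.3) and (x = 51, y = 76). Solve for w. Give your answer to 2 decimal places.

Equating utilities: w·58.5 + (1−w)·21.3 = w·51 + (1−w)·76.
Collecting terms: w·7.5 = (1−w)·54.7.
So w/(1−w) = 54.7/7.5 = 7.2933, giving w = 54.7/(7.5+54.7) = 0.88.

w = 0.88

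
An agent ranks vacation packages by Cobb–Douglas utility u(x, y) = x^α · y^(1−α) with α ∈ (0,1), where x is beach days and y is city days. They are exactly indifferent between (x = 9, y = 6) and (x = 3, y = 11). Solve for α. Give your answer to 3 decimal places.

α ≈ 0.356

Indifference: 9^α · 6^(1−α) = 3^α · 11^(1−α).
(9/3)^α = (11/6)^(1−α); take logs: α·ln(9/3) = (1−α)·ln(11/6), i.e. α·1.098612 = (1−α)·0.606136.
With A = 1.098612 and B = 0.606136: α·A = (1−α)·B, so α = B/(A+B) = 0.606136/1.704748 ≈ 0.356.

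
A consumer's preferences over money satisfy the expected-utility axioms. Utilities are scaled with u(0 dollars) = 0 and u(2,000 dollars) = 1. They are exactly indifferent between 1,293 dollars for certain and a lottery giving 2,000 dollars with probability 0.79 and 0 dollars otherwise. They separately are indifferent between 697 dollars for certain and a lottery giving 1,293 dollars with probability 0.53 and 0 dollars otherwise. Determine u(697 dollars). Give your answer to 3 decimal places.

0.419

The first gamble pins u(1,293 dollars): it must equal 0.79·1 + 0.21·0 = 0.79.
The second indifference gives u(697 dollars) = 0.53·u(1,293 dollars) + 0.47·u(0 dollars) = 0.53·0.79 + 0.47·0.00 = 0.4187.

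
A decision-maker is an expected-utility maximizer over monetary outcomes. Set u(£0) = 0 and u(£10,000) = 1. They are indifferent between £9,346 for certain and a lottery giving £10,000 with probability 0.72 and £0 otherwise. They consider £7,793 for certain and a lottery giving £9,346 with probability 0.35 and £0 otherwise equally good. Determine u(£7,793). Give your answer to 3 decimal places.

From the first indifference, u(£9,346) = 0.72·u(£10,000) + 0.28·u(£0) = 0.72·1 + 0.28·0 = 0.72.
Then u(£7,793) = 0.35·u(£9,346) + 0.65·u(£0) = 0.35·0.72 + 0.65·0.00 = 0.2520.

0.252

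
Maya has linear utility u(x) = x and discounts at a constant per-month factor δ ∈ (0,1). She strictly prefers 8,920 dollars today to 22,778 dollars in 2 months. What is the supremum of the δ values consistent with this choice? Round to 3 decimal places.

Comparing present values: 8920 > δ^2·22778.
Dividing by 22778: δ^2 < 0.39161. Both sides are positive, so the square root keeps the direction.
δ < 0.39161^(1/2) = 0.626.

δ < 0.626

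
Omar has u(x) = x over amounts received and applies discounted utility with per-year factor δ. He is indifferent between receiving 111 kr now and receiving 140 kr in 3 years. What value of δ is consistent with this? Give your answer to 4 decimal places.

δ ≈ 0.9255

Indifference means u(111) = δ^3 · u(140), so δ^3 = u(111)/u(140).
With u(x) = x: δ^3 = 111/140 = 0.79286.
So δ = 0.79286^(1/3) ≈ 0.9255.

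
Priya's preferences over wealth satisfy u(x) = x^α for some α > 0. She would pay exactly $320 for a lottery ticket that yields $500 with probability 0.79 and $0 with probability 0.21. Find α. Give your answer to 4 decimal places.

α ≈ 0.5282

Since u(0) = 0, the lottery's EU is 0.79·500^α.
Equating: 320^α = 0.79·500^α, i.e. 0.6400^α = 0.79.
Take logs: α = ln 0.79 / ln(320/500) ≈ 0.528185.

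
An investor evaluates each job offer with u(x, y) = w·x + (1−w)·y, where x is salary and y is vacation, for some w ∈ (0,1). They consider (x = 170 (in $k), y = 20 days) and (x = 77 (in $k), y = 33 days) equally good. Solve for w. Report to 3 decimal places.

w = 0.123

Equating utilities: w·170 + (1−w)·20 = w·77 + (1−w)·33.
Collecting terms: w·93 = (1−w)·13.
The marginal rate of substitution is 13/93, so w = 13/(93+13) = 0.123.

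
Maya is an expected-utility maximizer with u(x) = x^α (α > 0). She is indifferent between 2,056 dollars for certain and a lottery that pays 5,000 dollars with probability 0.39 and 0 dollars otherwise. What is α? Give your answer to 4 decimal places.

Since u(0) = 0, the lottery's EU is 0.39·5000^α.
Equating: 2056^α = 0.39·5000^α, i.e. 0.4112^α = 0.39.
Take logs: α = ln 0.39 / ln(2056/5000) ≈ 1.059564.

α ≈ 1.0596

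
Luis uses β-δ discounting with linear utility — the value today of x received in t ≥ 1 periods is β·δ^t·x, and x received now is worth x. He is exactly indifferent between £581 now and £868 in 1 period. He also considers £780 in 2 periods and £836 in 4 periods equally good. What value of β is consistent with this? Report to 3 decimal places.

The second indifference involves only future payoffs, so β cancels: β·δ^2·780 = β·δ^4·836, giving δ^2 = 780/836 = 0.93301, so δ = 0.96593.
Substituting δ into 581 = β·δ·868: β = 581/(838.424) ≈ 0.693.

β ≈ 0.693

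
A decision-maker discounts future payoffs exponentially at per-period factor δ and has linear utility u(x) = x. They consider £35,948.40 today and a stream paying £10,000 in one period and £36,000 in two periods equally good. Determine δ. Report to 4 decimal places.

δ ≈ 0.8700

Present value of the stream is 10000·δ + 36000·δ². Indifference gives 10000δ + 36000δ² = 35948.40.
So 36000δ² + 10000δ − 35948.40 = 0.
The positive root is δ = [−10000 + √(10000² + 4·36000·35948.40)] / (2·36000) = (−10000 + 72640.000)/72000 ≈ 0.8700.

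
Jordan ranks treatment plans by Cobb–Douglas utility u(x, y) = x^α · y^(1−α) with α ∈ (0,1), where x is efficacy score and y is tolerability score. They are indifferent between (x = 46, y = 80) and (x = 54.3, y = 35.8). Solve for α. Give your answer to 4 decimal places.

Set the two utilities equal: 46^α·80^(1−α) = 54.3^α·35.8^(1−α).
(46/54.3)^α = (35.8/80)^(1−α); take logs: α·ln(46/54.3) = (1−α)·ln(35.8/80), i.e. α·-0.1658828 = (1−α)·-0.8040787.
So α/(1−α) = (-0.8040787)/(-0.1658828) = 4.8472699, and α = 4.8472699/5.8472699 ≈ 0.8290.

α ≈ 0.8290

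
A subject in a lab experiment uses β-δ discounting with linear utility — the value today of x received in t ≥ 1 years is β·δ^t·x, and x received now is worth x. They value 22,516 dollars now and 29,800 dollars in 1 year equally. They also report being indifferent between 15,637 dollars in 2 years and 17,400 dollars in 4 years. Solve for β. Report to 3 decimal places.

From the later pair, β·δ^2·15637 = β·δ^4·17400; dividing through, δ^2 = 15637/17400 = 0.89868, so δ = 0.94799.
The first indifference: 22516 = β·δ·29800, so β = 22516/(δ·29800) = 22516/(0.94799·29800) ≈ 0.797.

β ≈ 0.797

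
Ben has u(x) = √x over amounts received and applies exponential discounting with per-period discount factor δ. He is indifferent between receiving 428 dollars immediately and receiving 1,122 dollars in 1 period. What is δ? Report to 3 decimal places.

δ ≈ 0.618

Indifference means u(428) = δ · u(1122), so δ = u(428)/u(1122).
Since u(x) = √x, δ = √(428/1122) = 0.61763.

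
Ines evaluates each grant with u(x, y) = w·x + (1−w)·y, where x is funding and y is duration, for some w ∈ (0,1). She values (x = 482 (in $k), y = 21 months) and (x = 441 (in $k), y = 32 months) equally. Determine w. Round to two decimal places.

w = 0.21

Indifference: w·482 + (1−w)·21 = w·441 + (1−w)·32.
Rearranging, 41·w − 11·(1−w) = 0.
So w/(1−w) = 11/41 = 0.2683, giving w = 11/(41+11) = 0.21.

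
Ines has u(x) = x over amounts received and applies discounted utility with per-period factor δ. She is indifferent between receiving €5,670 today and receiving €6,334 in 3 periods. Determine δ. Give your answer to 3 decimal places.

δ ≈ 0.964

The payoff in 3 periods is discounted by δ^3, so u(5670) = δ^3·u(6334) and δ^3 = u(5670)/u(6334).
With u(x) = x: δ^3 = 5670/6334 = 0.89517.
Hence δ = (0.89517)^(1/3) = 0.96376.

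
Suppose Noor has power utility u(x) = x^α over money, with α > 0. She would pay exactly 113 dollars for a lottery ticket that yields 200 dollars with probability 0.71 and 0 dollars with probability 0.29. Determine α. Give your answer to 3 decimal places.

EU(lottery) = 0.71·200^α + 0.29·0 = 0.71·200^α.
Indifference: 113^α = 0.71·200^α, so (113/200)^α = 0.71.
α = ln(0.71) / ln(113/200) = -0.342490/-0.570930 ≈ 0.600.

α ≈ 0.600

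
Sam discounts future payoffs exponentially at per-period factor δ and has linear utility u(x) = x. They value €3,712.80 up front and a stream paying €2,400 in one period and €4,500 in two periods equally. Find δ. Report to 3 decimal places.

δ ≈ 0.680

Present value of the stream is 2400·δ + 4500·δ². Indifference gives 2400δ + 4500δ² = 3712.80.
That is, 4500δ² + 2400δ − 3712.80 = 0, a quadratic in δ.
δ = (−2400 + √(2400² + 4·4500·3712.80)) / (2·4500) = (−2400 + √72590400.00) / 9000 ≈ 0.680.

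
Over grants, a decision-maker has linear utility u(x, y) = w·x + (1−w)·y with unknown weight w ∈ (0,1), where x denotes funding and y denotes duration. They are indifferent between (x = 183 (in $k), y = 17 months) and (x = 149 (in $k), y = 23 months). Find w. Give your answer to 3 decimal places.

w = 0.150

u(183,17) = u(149,23) means w·183 + (1−w)·17 = w·149 + (1−w)·23.
Collecting terms: w·34 = (1−w)·6.
The marginal rate of substitution is 6/34, so w = 6/(34+6) = 0.150.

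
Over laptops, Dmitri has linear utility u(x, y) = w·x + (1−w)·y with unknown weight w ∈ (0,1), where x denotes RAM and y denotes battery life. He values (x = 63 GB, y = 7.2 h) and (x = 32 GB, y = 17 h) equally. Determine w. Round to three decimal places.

Indifference: w·63 + (1−w)·7.2 = w·32 + (1−w)·17.
w·(63−32) = (1−w)·(17−7.2), i.e. w·31 = (1−w)·9.8.
Hence w = 9.8/(31+9.8) = 9.8/40.8 = 0.240.

w = 0.240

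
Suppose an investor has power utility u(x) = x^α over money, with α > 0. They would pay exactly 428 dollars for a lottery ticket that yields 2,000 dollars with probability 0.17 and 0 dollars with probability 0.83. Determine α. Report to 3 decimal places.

EU(lottery) = 0.17·2000^α + 0.83·0 = 0.17·2000^α.
Setting u(428) equal to that: 428^α = 0.17·2000^α ⇒ (428/2000)^α = 0.17.
α = ln(0.17) / ln(428/2000) = -1.771957/-1.541779 ≈ 1.149.

α ≈ 1.149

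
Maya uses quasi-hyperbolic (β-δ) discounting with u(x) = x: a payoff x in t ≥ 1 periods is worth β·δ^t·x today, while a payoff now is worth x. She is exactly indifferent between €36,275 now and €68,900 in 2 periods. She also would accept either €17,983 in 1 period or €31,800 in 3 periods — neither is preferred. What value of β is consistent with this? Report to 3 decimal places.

β ≈ 0.931

From the later pair, β·δ^1·17983 = β·δ^3·31800; dividing through, δ^2 = 17983/31800 = 0.56550, so δ = 0.75200.
Substituting δ into 36275 = β·δ^2·68900: β = 36275/(38963.167) ≈ 0.931.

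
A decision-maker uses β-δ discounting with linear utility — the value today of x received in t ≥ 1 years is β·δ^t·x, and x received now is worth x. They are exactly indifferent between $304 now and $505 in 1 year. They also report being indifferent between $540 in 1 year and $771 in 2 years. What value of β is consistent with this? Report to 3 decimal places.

From the later pair, β·δ^1·540 = β·δ^2·771; dividing through, δ = 540/771 = 0.70039.
Now use the now-vs-future pair: 304 = β·δ·505 gives β = 304/(0.70039·505) ≈ 0.859.

β ≈ 0.859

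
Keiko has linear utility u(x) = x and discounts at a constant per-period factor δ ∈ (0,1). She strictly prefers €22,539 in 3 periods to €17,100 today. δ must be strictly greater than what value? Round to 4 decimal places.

The preference means 17100 < δ^3·22539.
So δ^3 > 17100/22539 = 0.75868; taking the cube root of both positive sides preserves the inequality.
δ > (17100/22539)^(1/3) ≈ 0.9121.

δ > 0.9121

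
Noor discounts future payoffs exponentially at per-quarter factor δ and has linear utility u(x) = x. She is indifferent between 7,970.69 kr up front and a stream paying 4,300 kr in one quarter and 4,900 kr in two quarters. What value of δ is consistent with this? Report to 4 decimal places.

The stream is worth 4300δ + 4900δ² today, so 4300δ + 4900δ² = 7970.69.
That is, 4900δ² + 4300δ − 7970.69 = 0, a quadratic in δ.
By the quadratic formula (taking the positive root), δ = (−4300 + √174715524.00) / 9800 ≈ 0.9100.

δ ≈ 0.9100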